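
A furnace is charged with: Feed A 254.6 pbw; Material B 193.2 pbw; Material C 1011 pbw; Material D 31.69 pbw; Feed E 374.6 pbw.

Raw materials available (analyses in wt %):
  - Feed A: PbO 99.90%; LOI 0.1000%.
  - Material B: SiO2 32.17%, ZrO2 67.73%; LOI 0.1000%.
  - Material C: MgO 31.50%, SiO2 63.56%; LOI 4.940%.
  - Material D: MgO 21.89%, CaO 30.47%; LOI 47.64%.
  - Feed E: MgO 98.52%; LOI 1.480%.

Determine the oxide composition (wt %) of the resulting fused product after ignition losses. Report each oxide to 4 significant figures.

In-progress results are displayed rounded to four significant figures as written. Every computation keeps exact precision from start to finish; each reported value undergoes a single rounding. The derived quantities, including the five compositions, LOI, totals, the yield, glass mass, are computed from the weighed amounts for 1794 pbw of glass in exact precision as set out in problem or answer.
Oxide-by-oxide delivered mass:
  PbO: 254.6·0.9990 = 254.3 pbw
  MgO: 1011·0.3150 + 31.69·0.2189 + 374.6·0.9852 = 694.5 pbw
  SiO2: 193.2·0.3217 + 1011·0.6356 = 704.7 pbw
  CaO: 31.69·0.3047 = 9.656 pbw
  ZrO2: 193.2·0.6773 = 130.9 pbw
LOI: 254.6·0.001000 + 193.2·0.001000 + 1011·0.04940 + 31.69·0.4764 + 374.6·0.01480 = 71.03 pbw
The glass mass, total less LOI, = 1865 − 71.03 = 1794 pbw (equal to the oxide-mass sum)
percent by weight: oxide/glass ×100

Glass mass = 1794 pbw (batch 1865 − LOI 71.03).
Composition: PbO 14.18%, MgO 38.71%, SiO2 39.28%, CaO 0.5382%, ZrO2 7.294%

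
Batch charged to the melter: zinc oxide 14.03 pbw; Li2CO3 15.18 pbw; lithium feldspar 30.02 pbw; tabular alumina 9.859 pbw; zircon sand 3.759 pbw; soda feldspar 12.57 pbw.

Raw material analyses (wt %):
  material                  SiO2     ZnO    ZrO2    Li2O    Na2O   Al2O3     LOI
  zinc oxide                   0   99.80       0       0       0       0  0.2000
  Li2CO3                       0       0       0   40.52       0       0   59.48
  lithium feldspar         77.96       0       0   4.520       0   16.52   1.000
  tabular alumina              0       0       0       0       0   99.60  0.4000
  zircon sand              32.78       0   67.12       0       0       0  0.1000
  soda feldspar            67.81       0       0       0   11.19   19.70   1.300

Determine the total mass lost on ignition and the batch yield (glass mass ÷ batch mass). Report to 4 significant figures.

All internal work holds full precision throughout. In-progress results appear, with 4-significant-figure rounding, in the printout; a single rounding produces every reported number; all derived quantities (LOI, glass mass, six oxide percentages, the yield, totals) are computed at full precision using the weight values for 75.85 pbw of glass, exactly as printed in problem or answer.
Material-by-material LOI:
  zinc oxide: 14.03 × 0.002000 = 0.02806 pbw
  Li2CO3: 15.18 × 0.5948 = 9.029 pbw
  lithium feldspar: 30.02 × 0.01000 = 0.3002 pbw
  tabular alumina: 9.859 × 0.004000 = 0.03944 pbw
  zircon sand: 3.759 × 0.001000 = 0.003759 pbw
  soda feldspar: 12.57 × 0.01300 = 0.1634 pbw
Total LOI = 9.564 pbw
Glass = batch − LOI = 85.42 − 9.564 = 75.85 pbw

LOI loss = 9.564 pbw; glass = 75.85 pbw; yield = 88.80%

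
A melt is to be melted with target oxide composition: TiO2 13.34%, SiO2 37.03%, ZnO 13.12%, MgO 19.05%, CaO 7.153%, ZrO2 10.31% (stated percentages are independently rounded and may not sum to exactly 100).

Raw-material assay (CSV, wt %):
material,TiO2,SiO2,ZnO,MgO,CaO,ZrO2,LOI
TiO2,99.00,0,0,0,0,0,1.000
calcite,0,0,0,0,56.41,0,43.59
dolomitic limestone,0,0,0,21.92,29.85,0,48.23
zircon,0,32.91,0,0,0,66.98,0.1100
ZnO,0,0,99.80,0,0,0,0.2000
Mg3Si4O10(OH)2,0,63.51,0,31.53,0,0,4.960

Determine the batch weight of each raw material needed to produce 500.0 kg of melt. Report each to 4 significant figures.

Batch per 500.0 kg melt:
  TiO2: 67.37 kg
  calcite: 25.01 kg
  dolomitic limestone: 72.56 kg
  zircon: 76.96 kg
  ZnO: 65.73 kg
  Mg3Si4O10(OH)2: 251.6 kg
Total batch = 559.2 kg; LOI loss = 59.27 kg; yield = 89.40%

Values along the way are displayed rounded off to 4 significant figures within the worked lines. Exact precision is maintained throughout; exactly one rounding lands on each reported number — derived quantities (the six compositions, yield, totals, ignition loss, glass mass) are carried at full float precision from the weighed amounts at 500.0 kg of glass as set out in the question or the answer.
Target oxide masses per 500.0 kg melt:
  TiO2: 13.34% × 500.0 = 66.70 kg
  SiO2: 37.03% × 500.0 = 185.2 kg
  ZnO: 13.12% × 500.0 = 65.60 kg
  MgO: 19.05% × 500.0 = 95.25 kg
  CaO: 7.153% × 500.0 = 35.76 kg
  ZrO2: 10.31% × 500.0 = 51.55 kg
Per-oxide balance check working from each reported weight, on the stated basis (summed amounts equal target values once rounding is allowed for):
  TiO2: 67.37·0.9900 = 66.70 kg (target 66.70 kg)
  SiO2: 76.96·0.3291 + 251.6·0.6351 = 185.1 kg (target 185.2 kg)
  ZnO: 65.73·0.9980 = 65.60 kg (target 65.60 kg)
  MgO: 72.56·0.2192 + 251.6·0.3153 = 95.23 kg (target 95.25 kg)
  CaO: 25.01·0.5641 + 72.56·0.2985 = 35.77 kg (target 35.76 kg)
  ZrO2: 76.96·0.6698 = 51.55 kg (target 51.55 kg)
Auditing the glass mass value: batch Σ − ignition loss = 500.0 kg (the targets, summed, come to 500.0 kg; basis as stated: 500.0 kg — deltas are rounding alone).
Summing the batch: Σ batch = 559.2 kg; Σ batch·LOI gives LOI loss = 59.27 kg; the yield ratio, glass ÷ batch: 89.40%.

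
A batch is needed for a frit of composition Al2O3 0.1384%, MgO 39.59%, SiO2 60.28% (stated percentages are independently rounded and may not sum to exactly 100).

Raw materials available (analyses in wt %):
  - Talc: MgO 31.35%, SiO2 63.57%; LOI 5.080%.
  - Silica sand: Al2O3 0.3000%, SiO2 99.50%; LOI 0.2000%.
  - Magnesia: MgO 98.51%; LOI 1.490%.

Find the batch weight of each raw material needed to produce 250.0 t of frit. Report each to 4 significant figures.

Batch per 250.0 t frit:
  Talc: 56.54 t
  Silica sand: 115.3 t
  Magnesia: 82.48 t
Total batch = 254.3 t; LOI loss = 4.332 t; yield = 98.30%

Intermediates appear, with 4-significant-figure rounding, alongside each step — all arithmetic runs at full precision through the solve; exactly one rounding is applied to every reported number; all derived quantities, including ignition loss, net glass mass, totals, yield, three oxide percentages, are carried starting from the weights on 250.0 t of glass at exact precision, precisely as stated by the problem or the answer.
Per-oxide target masses for 250.0 t frit:
  Al2O3: 0.1384% × 250.0 = 0.3460 t
  MgO: 39.59% × 250.0 = 98.98 t
  SiO2: 60.28% × 250.0 = 150.7 t
Mass-balance tally per oxide working from each reported weight, against the basis in use (delivered sums recover each target inside rounding margins):
  Al2O3: 115.3·0.003000 = 0.3459 t (target 0.3460 t)
  MgO: 56.54·0.3135 + 82.48·0.9851 = 98.98 t (target 98.98 t)
  SiO2: 56.54·0.6357 + 115.3·0.9950 = 150.7 t (target 150.7 t)
Mass balance on the glass: Σ batch − LOI loss = 250.0 t (targets for the oxides total 250.0 t; with the basis standing at 250.0 t — rounding explains the deltas).
Whole-batch sum: Σ batch = 254.3 t; LOI loss = Σ batch·LOI = 4.332 t; yield = glass ÷ total batch = 98.30%.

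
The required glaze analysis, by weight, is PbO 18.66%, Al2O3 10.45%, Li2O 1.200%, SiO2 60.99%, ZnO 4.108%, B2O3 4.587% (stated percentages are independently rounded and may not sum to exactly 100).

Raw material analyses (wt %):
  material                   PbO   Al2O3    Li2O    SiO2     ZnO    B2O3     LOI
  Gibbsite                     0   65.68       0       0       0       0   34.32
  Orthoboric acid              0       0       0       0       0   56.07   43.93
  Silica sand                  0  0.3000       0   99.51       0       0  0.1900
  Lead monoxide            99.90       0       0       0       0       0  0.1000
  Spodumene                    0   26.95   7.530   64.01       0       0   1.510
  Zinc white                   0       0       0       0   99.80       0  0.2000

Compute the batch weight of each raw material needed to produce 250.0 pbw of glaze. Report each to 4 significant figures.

Batch per 250.0 pbw glaze:
  Gibbsite: 22.85 pbw
  Orthoboric acid: 20.45 pbw
  Silica sand: 127.6 pbw
  Lead monoxide: 46.70 pbw
  Spodumene: 39.84 pbw
  Zinc white: 10.29 pbw
Total batch = 267.7 pbw; LOI loss = 17.74 pbw; yield = 93.38%

Mid-chain values are shown rounded to 4 significant digits alongside each step. Each numeric step holds exact precision through every step. Every reported number receives exactly one rounding. The derived quantities (LOI, the yield, totals, six oxide percentages, net glass mass) are carried from the weighed amounts at 250.0 pbw of glass in full precision, exactly as printed in the problem or the answer.
Oxide mass targets, per 250.0 pbw glaze:
  PbO: 18.66% × 250.0 = 46.65 pbw
  Al2O3: 10.45% × 250.0 = 26.12 pbw
  Li2O: 1.200% × 250.0 = 3.000 pbw
  SiO2: 60.99% × 250.0 = 152.5 pbw
  ZnO: 4.108% × 250.0 = 10.27 pbw
  B2O3: 4.587% × 250.0 = 11.47 pbw
Checking each oxide sum using the reported weights, for the quoted basis mass (summed amounts equal target values within answer rounding):
  PbO: 46.70·0.9990 = 46.65 pbw (target 46.65 pbw)
  Al2O3: 22.85·0.6568 + 127.6·0.003000 + 39.84·0.2695 = 26.13 pbw (target 26.12 pbw)
  Li2O: 39.84·0.07530 = 3.000 pbw (target 3.000 pbw)
  SiO2: 127.6·0.9951 + 39.84·0.6401 = 152.5 pbw (target 152.5 pbw)
  ZnO: 10.29·0.9980 = 10.27 pbw (target 10.27 pbw)
  B2O3: 20.45·0.5607 = 11.47 pbw (target 11.47 pbw)
Glass mass check: whole batch net of LOI = 250.0 pbw (per-oxide target masses sum to 250.0 pbw; versus the stated basis of 250.0 pbw — gaps are rounding artifacts).
Total batch = Σ batch = 267.7 pbw; Σ batch·LOI gives LOI loss = 17.74 pbw; as yield: glass ÷ batch → 93.38%.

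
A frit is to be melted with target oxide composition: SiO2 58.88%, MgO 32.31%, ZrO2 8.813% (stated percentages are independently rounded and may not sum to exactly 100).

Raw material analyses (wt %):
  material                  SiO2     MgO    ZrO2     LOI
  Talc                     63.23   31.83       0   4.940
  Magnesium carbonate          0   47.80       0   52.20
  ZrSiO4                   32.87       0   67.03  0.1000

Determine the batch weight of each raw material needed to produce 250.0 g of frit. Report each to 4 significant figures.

Batch per 250.0 g frit:
  Talc: 215.7 g
  Magnesium carbonate: 25.34 g
  ZrSiO4: 32.87 g
Total batch = 273.9 g; LOI loss = 23.92 g; yield = 91.27%

Working values are shown rounded off to 4 significant figures as written. The whole derivation maintains full precision at each step. Every reported figure is rounded just once — derived quantities (the totals, net glass mass, the three compositions, yield, ignition loss) are carried from the batch weights for 250.0 g of glass in full float precision, as written in either problem or answer.
Per-oxide target masses for 250.0 g frit:
  SiO2: 58.88% × 250.0 = 147.2 g
  MgO: 32.31% × 250.0 = 80.78 g
  ZrO2: 8.813% × 250.0 = 22.03 g
A balance pass over the oxides, given the weights on record, against the basis in use (sum by sum, the targets are met up to rounding of the answer):
  SiO2: 215.7·0.6323 + 32.87·0.3287 = 147.2 g (target 147.2 g)
  MgO: 215.7·0.3183 + 25.34·0.4780 = 80.77 g (target 80.78 g)
  ZrO2: 32.87·0.6703 = 22.03 g (target 22.03 g)
Auditing the glass mass value: net batch after ignition = 250.0 g (oxide target masses add up to 250.0 g; the stated basis being 250.0 g — any gap is answer rounding).
Whole-batch sum: Σ batch = 273.9 g; Σ batch·LOI gives LOI loss = 23.92 g; yield: glass divided by total = 91.27%.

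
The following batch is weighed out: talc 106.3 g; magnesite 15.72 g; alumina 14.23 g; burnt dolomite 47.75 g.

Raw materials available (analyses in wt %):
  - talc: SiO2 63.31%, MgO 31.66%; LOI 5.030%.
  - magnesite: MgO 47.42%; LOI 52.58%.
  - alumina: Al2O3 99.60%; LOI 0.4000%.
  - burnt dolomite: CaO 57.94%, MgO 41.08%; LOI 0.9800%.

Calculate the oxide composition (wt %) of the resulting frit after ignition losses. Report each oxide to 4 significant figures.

Glass mass = 169.9 g (batch 184.0 − LOI 14.14).
Composition: CaO 16.29%, SiO2 39.62%, MgO 35.75%, Al2O3 8.344%

The whole derivation maintains full precision in every operation. The intermediate values are displayed rounded to 4 significant figures between the steps; each reported result is rounded once only. Derived quantities are carried in full float precision (net glass mass, four oxide percentages, yield, LOI, totals) starting from the weights for 169.9 g of glass as they appear in question or answer.
Oxide-by-oxide delivered mass:
  CaO: 47.75·0.5794 = 27.67 g
  SiO2: 106.3·0.6331 = 67.30 g
  MgO: 106.3·0.3166 + 15.72·0.4742 + 47.75·0.4108 = 60.72 g
  Al2O3: 14.23·0.9960 = 14.17 g
LOI: 106.3·0.05030 + 15.72·0.5258 + 14.23·0.004000 + 47.75·0.009800 = 14.14 g
Resulting glass, batch − LOI: 184.0 − 14.14 = 169.9 g (matching Σ of the oxides)
percent share: oxide ÷ glass, ×100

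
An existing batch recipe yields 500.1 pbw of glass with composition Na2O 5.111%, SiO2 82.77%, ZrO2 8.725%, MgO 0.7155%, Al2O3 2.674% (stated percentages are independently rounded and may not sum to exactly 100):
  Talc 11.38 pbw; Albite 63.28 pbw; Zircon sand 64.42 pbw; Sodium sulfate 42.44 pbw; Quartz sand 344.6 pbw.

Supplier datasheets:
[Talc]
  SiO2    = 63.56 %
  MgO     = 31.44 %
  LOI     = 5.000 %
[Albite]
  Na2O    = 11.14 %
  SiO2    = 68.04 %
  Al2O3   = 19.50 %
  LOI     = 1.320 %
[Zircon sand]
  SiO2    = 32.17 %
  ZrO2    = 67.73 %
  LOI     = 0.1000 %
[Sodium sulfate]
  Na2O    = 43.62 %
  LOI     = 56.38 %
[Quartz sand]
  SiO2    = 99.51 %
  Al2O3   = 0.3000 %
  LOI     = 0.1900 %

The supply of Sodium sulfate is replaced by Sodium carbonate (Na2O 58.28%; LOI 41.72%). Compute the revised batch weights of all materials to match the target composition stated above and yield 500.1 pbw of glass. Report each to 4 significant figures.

Revised batch per 500.1 pbw glass:
  Talc: 11.38 pbw
  Albite: 63.28 pbw
  Zircon sand: 64.42 pbw
  Sodium carbonate: 31.76 pbw
  Quartz sand: 344.6 pbw
Total batch = 515.4 pbw; LOI loss = 15.37 pbw

Each numeric step carries full float precision in all steps — mid-chain values are rounded off to 4 significant figures when displayed; every reported value carries a single rounding. All derived quantities, including the totals, the yield, glass mass, ignition loss, the five compositions, are recomputed from the batch weights for 500.1 pbw of glass in exact precision as given in question or answer.
Target oxide masses per 500.1 pbw glass:
  Na2O: 5.111% × 500.1 = 25.56 pbw
  SiO2: 82.77% × 500.1 = 413.9 pbw
  ZrO2: 8.725% × 500.1 = 43.63 pbw
  MgO: 0.7155% × 500.1 = 3.578 pbw
  Al2O3: 2.674% × 500.1 = 13.37 pbw
Mass-balance tally per oxide given the weights on record, per the basis as stated (oxide sums agree with the targets up to rounding of the answer):
  Na2O: 63.28·0.1114 + 31.76·0.5828 = 25.56 pbw (target 25.56 pbw)
  SiO2: 11.38·0.6356 + 63.28·0.6804 + 64.42·0.3217 + 344.6·0.9951 = 413.9 pbw (target 413.9 pbw)
  ZrO2: 64.42·0.6773 = 43.63 pbw (target 43.63 pbw)
  MgO: 11.38·0.3144 = 3.578 pbw (target 3.578 pbw)
  Al2O3: 63.28·0.1950 + 344.6·0.003000 = 13.37 pbw (target 13.37 pbw)
The glass-mass cross-check: batch Σ − ignition loss = 500.1 pbw (the targets, summed, come to 500.1 pbw; with the basis standing at 500.1 pbw — a pure rounding effect).
Whole-batch sum: Σ batch = 515.4 pbw; Σ batch·LOI gives LOI loss = 15.37 pbw; as yield: glass ÷ batch → 97.02%.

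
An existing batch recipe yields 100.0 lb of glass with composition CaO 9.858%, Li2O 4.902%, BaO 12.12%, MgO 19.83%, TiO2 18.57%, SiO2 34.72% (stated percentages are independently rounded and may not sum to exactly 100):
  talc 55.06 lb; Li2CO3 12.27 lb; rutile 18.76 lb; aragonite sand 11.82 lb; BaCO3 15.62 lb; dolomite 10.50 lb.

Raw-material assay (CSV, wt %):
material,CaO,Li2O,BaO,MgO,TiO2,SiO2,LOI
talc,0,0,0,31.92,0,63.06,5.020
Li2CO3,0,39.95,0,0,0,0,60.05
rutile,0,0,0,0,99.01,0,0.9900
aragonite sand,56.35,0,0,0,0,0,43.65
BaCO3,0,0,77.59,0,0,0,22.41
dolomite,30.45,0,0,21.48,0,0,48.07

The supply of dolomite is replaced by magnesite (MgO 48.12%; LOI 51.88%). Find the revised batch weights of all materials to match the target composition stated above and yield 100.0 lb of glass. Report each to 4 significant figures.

Rounding to 4 significant digits applies to each intermediate as displayed; all internal work maintains full precision through every step — every reported result is rounded only once; derived quantities (six oxide percentages, totals, yield, LOI, glass mass) are rebuilt using the weight values on 100.0 lb of glass in full float precision as quoted within the problem or the answer.
Oxide-by-oxide targets in 100.0 lb glass:
  CaO: 9.858% × 100.0 = 9.858 lb
  Li2O: 4.902% × 100.0 = 4.902 lb
  BaO: 12.12% × 100.0 = 12.12 lb
  MgO: 19.83% × 100.0 = 19.83 lb
  TiO2: 18.57% × 100.0 = 18.57 lb
  SiO2: 34.72% × 100.0 = 34.72 lb
Sums-versus-targets review per the reported batch figures, against the basis in use (delivered sums recover each target modulo rounding of the values):
  CaO: 17.49·0.5635 = 9.856 lb (target 9.858 lb)
  Li2O: 12.27·0.3995 = 4.902 lb (target 4.902 lb)
  BaO: 15.62·0.7759 = 12.12 lb (target 12.12 lb)
  MgO: 55.06·0.3192 + 4.687·0.4812 = 19.83 lb (target 19.83 lb)
  TiO2: 18.76·0.9901 = 18.57 lb (target 18.57 lb)
  SiO2: 55.06·0.6306 = 34.72 lb (target 34.72 lb)
Mass balance on the glass: batch Σ − ignition loss = 100.0 lb (the targets, summed, come to 100.0 lb; basis as stated: 100.0 lb — differing by rounding only).
Batch grand total — Σ batch = 123.9 lb; loss to ignition Σ batch·LOI = 23.88 lb; the yield ratio, glass ÷ batch: 80.72%.

Revised batch per 100.0 lb glass:
  talc: 55.06 lb
  Li2CO3: 12.27 lb
  rutile: 18.76 lb
  aragonite sand: 17.49 lb
  BaCO3: 15.62 lb
  magnesite: 4.687 lb
Total batch = 123.9 lb; LOI loss = 23.88 lb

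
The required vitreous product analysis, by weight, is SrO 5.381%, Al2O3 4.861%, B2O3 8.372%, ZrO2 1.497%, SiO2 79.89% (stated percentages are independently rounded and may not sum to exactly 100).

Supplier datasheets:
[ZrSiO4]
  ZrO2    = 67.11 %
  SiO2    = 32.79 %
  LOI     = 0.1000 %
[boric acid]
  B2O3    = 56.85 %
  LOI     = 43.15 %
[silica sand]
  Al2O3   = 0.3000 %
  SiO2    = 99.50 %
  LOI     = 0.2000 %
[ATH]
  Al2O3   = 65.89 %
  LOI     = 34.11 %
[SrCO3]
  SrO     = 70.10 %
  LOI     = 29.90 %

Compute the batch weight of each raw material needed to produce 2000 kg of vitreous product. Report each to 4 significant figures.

Batch per 2000 kg vitreous product:
  ZrSiO4: 44.61 kg
  boric acid: 294.5 kg
  silica sand: 1591 kg
  ATH: 140.3 kg
  SrCO3: 153.5 kg
Total batch = 2224 kg; LOI loss = 224.1 kg; yield = 89.93%

Working values appear (rounded to 4 significant figures) when written out; all arithmetic keeps full precision through every step; every reported figure takes exactly one rounding; the derived quantities are recomputed in full precision (the yield, five oxide percentages, glass mass, ignition loss, the totals) using the weight values per 2000 kg of glass as given in the question or the answer.
Per-oxide target masses for 2000 kg vitreous product:
  SrO: 5.381% × 2000 = 107.6 kg
  Al2O3: 4.861% × 2000 = 97.22 kg
  B2O3: 8.372% × 2000 = 167.4 kg
  ZrO2: 1.497% × 2000 = 29.94 kg
  SiO2: 79.89% × 2000 = 1598 kg
Balance tally, oxide-wise, per the reported batch figures, per the basis as stated (every target is met by its sum up to rounding of the answer):
  SrO: 153.5·0.7010 = 107.6 kg (target 107.6 kg)
  Al2O3: 1591·0.003000 + 140.3·0.6589 = 97.22 kg (target 97.22 kg)
  B2O3: 294.5·0.5685 = 167.4 kg (target 167.4 kg)
  ZrO2: 44.61·0.6711 = 29.94 kg (target 29.94 kg)
  SiO2: 44.61·0.3279 + 1591·0.9950 = 1598 kg (target 1598 kg)
Glass mass check: batch Σ − ignition loss = 2000 kg (per-oxide target masses sum to 2000 kg; with the basis standing at 2000 kg — any gap is answer rounding).
Whole-batch sum: Σ batch = 2224 kg; LOI removed, Σ of batch·LOI: 224.1 kg; as yield: glass ÷ batch → 89.93%.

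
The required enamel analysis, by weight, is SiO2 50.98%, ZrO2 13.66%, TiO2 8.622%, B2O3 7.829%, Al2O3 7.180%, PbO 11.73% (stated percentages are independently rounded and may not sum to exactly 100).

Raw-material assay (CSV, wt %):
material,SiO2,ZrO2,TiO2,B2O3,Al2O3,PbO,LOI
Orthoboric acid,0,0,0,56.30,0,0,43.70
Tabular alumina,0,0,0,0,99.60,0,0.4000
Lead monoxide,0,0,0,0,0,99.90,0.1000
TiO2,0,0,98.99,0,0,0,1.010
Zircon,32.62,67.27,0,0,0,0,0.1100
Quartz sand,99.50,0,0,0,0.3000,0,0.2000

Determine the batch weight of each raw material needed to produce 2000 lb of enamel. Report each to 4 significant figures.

Each numeric step keeps full precision at all times — working values appear rounded to 4 significant figures across the worked steps — every reported result includes exactly one rounding — the derived quantities, including six oxide percentages, the totals, glass mass, ignition loss, yield, are carried starting from the weights at 2000 lb of glass at exact precision exactly as shown in problem or answer.
Oxide-by-oxide targets in 2000 lb enamel:
  SiO2: 50.98% × 2000 = 1020 lb
  ZrO2: 13.66% × 2000 = 273.2 lb
  TiO2: 8.622% × 2000 = 172.4 lb
  B2O3: 7.829% × 2000 = 156.6 lb
  Al2O3: 7.180% × 2000 = 143.6 lb
  PbO: 11.73% × 2000 = 234.6 lb
Per-oxide balance check per the reported batch figures, versus the basis set out (delivered sums recover each target net of answer rounding effects):
  SiO2: 406.1·0.3262 + 891.6·0.9950 = 1020 lb (target 1020 lb)
  ZrO2: 406.1·0.6727 = 273.2 lb (target 273.2 lb)
  TiO2: 174.2·0.9899 = 172.4 lb (target 172.4 lb)
  B2O3: 278.1·0.5630 = 156.6 lb (target 156.6 lb)
  Al2O3: 141.5·0.9960 + 891.6·0.003000 = 143.6 lb (target 143.6 lb)
  PbO: 234.8·0.9990 = 234.6 lb (target 234.6 lb)
Glass-mass sanity pass: net batch after ignition = 2000 lb (the targets, summed, come to 2000 lb; stated basis 2000 lb — rounding explains the deltas).
Summing the batch: Σ batch = 2126 lb; LOI loss = Σ batch·LOI = 126.3 lb; the yield ratio, glass ÷ batch: 94.06%.

Batch per 2000 lb enamel:
  Orthoboric acid: 278.1 lb
  Tabular alumina: 141.5 lb
  Lead monoxide: 234.8 lb
  TiO2: 174.2 lb
  Zircon: 406.1 lb
  Quartz sand: 891.6 lb
Total batch = 2126 lb; LOI loss = 126.3 lb; yield = 94.06%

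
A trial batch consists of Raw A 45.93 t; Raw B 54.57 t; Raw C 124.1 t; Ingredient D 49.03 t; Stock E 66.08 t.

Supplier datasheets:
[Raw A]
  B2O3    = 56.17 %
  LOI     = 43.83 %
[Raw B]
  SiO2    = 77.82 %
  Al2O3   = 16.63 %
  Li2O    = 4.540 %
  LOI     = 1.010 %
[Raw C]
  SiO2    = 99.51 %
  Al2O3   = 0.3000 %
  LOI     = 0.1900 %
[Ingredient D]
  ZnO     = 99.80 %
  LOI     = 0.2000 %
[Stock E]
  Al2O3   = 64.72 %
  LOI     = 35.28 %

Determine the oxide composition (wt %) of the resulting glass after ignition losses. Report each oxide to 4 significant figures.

Glass mass = 295.4 t (batch 339.7 − LOI 44.33).
Composition: ZnO 16.57%, SiO2 56.18%, Al2O3 17.68%, Li2O 0.8387%, B2O3 8.734%

Working values are shown (rounded to 4 significant digits) at each printed step. The working math maintains exact precision all the way through; each reported value takes just one rounding. The derived quantities, including LOI, the yield, net glass mass, five oxide percentages, totals, are carried using the weight values at 295.4 t of glass at full float precision precisely as stated by the problem or the answer.
Per-oxide mass from batch:
  ZnO: 49.03·0.9980 = 48.93 t
  SiO2: 54.57·0.7782 + 124.1·0.9951 = 166.0 t
  Al2O3: 54.57·0.1663 + 124.1·0.003000 + 66.08·0.6472 = 52.21 t
  Li2O: 54.57·0.04540 = 2.477 t
  B2O3: 45.93·0.5617 = 25.80 t
LOI: 45.93·0.4383 + 54.57·0.01010 + 124.1·0.001900 + 49.03·0.002000 + 66.08·0.3528 = 44.33 t
Resulting glass, batch − LOI: 339.7 − 44.33 = 295.4 t (the oxide masses sum to this)
percent by weight: oxide/glass ×100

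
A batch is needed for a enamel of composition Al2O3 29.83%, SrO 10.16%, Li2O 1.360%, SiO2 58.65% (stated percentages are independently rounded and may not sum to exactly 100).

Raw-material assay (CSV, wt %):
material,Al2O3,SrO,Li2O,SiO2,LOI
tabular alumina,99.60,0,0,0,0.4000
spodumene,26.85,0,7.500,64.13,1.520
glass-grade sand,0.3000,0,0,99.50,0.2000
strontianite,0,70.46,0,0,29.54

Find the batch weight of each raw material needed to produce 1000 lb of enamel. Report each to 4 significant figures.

All arithmetic maintains full precision at all times. The intermediate values are printed, with 4-significant-figure rounding, alongside each step; every reported value takes exactly one rounding; all derived quantities, including net glass mass, ignition loss, the four compositions, the yield, totals, are computed starting from the weights per 1000 lb of glass at full float precision precisely as stated by question or answer.
The oxide mass targets at 1000 lb enamel:
  Al2O3: 29.83% × 1000 = 298.3 lb
  SrO: 10.16% × 1000 = 101.6 lb
  Li2O: 1.360% × 1000 = 13.60 lb
  SiO2: 58.65% × 1000 = 586.5 lb
Oxide-by-oxide audit using the reported weights, versus the basis set out (every target is met by its sum net of answer rounding effects):
  Al2O3: 249.2·0.9960 + 181.3·0.2685 + 472.6·0.003000 = 298.3 lb (target 298.3 lb)
  SrO: 144.2·0.7046 = 101.6 lb (target 101.6 lb)
  Li2O: 181.3·0.07500 = 13.60 lb (target 13.60 lb)
  SiO2: 181.3·0.6413 + 472.6·0.9950 = 586.5 lb (target 586.5 lb)
Glass-mass closure: Σ batch − LOI loss = 1000 lb (summing oxide targets gives 1000 lb; basis as stated: 1000 lb — a pure rounding effect).
Batch grand total — Σ batch = 1047 lb; LOI loss = Σ batch·LOI = 47.29 lb; yield, glass over the total, = 95.48%.

Batch per 1000 lb enamel:
  tabular alumina: 249.2 lb
  spodumene: 181.3 lb
  glass-grade sand: 472.6 lb
  strontianite: 144.2 lb
Total batch = 1047 lb; LOI loss = 47.29 lb; yield = 95.48%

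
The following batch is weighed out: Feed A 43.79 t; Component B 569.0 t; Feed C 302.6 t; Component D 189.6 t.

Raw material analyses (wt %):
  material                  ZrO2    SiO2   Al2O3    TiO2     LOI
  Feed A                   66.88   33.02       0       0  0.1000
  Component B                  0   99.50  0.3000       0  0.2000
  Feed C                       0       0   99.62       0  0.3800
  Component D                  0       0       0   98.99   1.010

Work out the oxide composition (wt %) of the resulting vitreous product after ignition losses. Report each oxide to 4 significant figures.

Each numeric step maintains full precision in all steps; rounding to four significant digits extends to every mid-chain value as shown — each reported figure includes exactly one rounding — the derived quantities (yield, glass mass, the four compositions, LOI, totals) are recomputed at exact precision starting from the weights for 1101 t of glass as given in problem or answer.
Mass of each oxide from the mix:
  ZrO2: 43.79·0.6688 = 29.29 t
  SiO2: 43.79·0.3302 + 569.0·0.9950 = 580.6 t
  Al2O3: 569.0·0.003000 + 302.6·0.9962 = 303.2 t
  TiO2: 189.6·0.9899 = 187.7 t
LOI: 43.79·0.001000 + 569.0·0.002000 + 302.6·0.003800 + 189.6·0.01010 = 4.247 t
Net of LOI, the glass mass = 1105 − 4.247 = 1101 t (matching Σ of the oxides)
wt % = 100 × oxide mass / glass mass

Glass mass = 1101 t (batch 1105 − LOI 4.247).
Composition: ZrO2 2.661%, SiO2 52.75%, Al2O3 27.54%, TiO2 17.05%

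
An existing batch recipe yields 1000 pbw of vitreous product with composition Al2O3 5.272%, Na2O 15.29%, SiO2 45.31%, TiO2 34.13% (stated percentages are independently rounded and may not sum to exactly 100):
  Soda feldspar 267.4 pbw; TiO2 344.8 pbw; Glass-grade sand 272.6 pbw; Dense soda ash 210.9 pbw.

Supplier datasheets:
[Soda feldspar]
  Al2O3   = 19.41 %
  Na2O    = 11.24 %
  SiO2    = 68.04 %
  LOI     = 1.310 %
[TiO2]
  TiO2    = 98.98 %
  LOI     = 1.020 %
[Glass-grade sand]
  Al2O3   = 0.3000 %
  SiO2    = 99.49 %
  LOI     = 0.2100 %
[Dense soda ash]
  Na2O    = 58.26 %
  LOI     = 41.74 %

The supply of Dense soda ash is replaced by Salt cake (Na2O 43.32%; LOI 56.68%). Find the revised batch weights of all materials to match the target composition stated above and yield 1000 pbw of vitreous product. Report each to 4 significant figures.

All internal work holds exact precision in every operation. Working values are printed, rounded to four significant figures, on the page; each reported figure carries a single rounding — derived quantities are computed using the weight values at 1000 pbw of glass at full float precision (four oxide percentages, totals, net glass mass, LOI, yield) exactly as shown in the problem or answer text.
Oxide-by-oxide targets in 1000 pbw vitreous product:
  Al2O3: 5.272% × 1000 = 52.72 pbw
  Na2O: 15.29% × 1000 = 152.9 pbw
  SiO2: 45.31% × 1000 = 453.1 pbw
  TiO2: 34.13% × 1000 = 341.3 pbw
Oxide-by-oxide audit using the reported weights, against the basis in use (every target is met by its sum up to rounding of the answer):
  Al2O3: 267.4·0.1941 + 272.6·0.003000 = 52.72 pbw (target 52.72 pbw)
  Na2O: 267.4·0.1124 + 283.6·0.4332 = 152.9 pbw (target 152.9 pbw)
  SiO2: 267.4·0.6804 + 272.6·0.9949 = 453.1 pbw (target 453.1 pbw)
  TiO2: 344.8·0.9898 = 341.3 pbw (target 341.3 pbw)
The glass-mass cross-check: Σ batch − LOI loss = 1000 pbw (oxide target masses add up to 1000 pbw; versus the stated basis of 1000 pbw — differing by rounding only).
Batch total: Σ batch = 1168 pbw; Σ batch·LOI gives LOI loss = 168.3 pbw; yield: glass divided by total = 85.59%.

Revised batch per 1000 pbw vitreous product:
  Soda feldspar: 267.4 pbw
  TiO2: 344.8 pbw
  Glass-grade sand: 272.6 pbw
  Salt cake: 283.6 pbw
Total batch = 1168 pbw; LOI loss = 168.3 pbw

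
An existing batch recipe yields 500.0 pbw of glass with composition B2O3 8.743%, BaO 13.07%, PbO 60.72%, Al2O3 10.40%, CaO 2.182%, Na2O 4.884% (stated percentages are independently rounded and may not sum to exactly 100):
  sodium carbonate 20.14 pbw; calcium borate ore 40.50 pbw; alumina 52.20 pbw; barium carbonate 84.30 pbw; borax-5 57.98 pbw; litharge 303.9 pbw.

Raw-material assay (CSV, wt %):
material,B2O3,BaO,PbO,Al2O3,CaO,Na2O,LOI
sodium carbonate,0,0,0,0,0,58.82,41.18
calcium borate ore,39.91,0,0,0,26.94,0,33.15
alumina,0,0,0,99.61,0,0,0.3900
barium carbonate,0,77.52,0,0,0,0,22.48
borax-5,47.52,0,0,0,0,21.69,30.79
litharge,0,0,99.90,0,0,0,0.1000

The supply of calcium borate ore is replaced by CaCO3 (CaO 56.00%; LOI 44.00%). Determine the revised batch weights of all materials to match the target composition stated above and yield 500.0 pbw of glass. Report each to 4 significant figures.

Values along the way appear, rounded to 4 significant figures, as written — every computation runs at full float precision from start to finish; every reported value receives exactly one rounding; the derived quantities, including totals, the six compositions, LOI, net glass mass, the yield, are rebuilt from the weighed amounts on 500.0 pbw of glass in full precision, exactly as shown in problem or answer.
The oxide mass targets at 500.0 pbw glass:
  B2O3: 8.743% × 500.0 = 43.72 pbw
  BaO: 13.07% × 500.0 = 65.35 pbw
  PbO: 60.72% × 500.0 = 303.6 pbw
  Al2O3: 10.40% × 500.0 = 52.00 pbw
  CaO: 2.182% × 500.0 = 10.91 pbw
  Na2O: 4.884% × 500.0 = 24.42 pbw
A balance pass over the oxides, with the batch weights as given, against the basis in use (target by target, the sums agree modulo rounding of the values):
  B2O3: 91.99·0.4752 = 43.71 pbw (target 43.72 pbw)
  BaO: 84.30·0.7752 = 65.35 pbw (target 65.35 pbw)
  PbO: 303.9·0.9990 = 303.6 pbw (target 303.6 pbw)
  Al2O3: 52.20·0.9961 = 52.00 pbw (target 52.00 pbw)
  CaO: 19.48·0.5600 = 10.91 pbw (target 10.91 pbw)
  Na2O: 7.594·0.5882 + 91.99·0.2169 = 24.42 pbw (target 24.42 pbw)
Glass-mass sanity pass: the batch minus its LOI: 500.0 pbw (oxide target masses add up to 500.0 pbw; the stated basis being 500.0 pbw — deltas are rounding alone).
Adding the batch up: Σ batch = 559.5 pbw; loss to ignition Σ batch·LOI = 59.48 pbw; glass ÷ batch gives a yield of 89.37%.

Revised batch per 500.0 pbw glass:
  sodium carbonate: 7.594 pbw
  CaCO3: 19.48 pbw
  alumina: 52.20 pbw
  barium carbonate: 84.30 pbw
  borax-5: 91.99 pbw
  litharge: 303.9 pbw
Total batch = 559.5 pbw; LOI loss = 59.48 pbw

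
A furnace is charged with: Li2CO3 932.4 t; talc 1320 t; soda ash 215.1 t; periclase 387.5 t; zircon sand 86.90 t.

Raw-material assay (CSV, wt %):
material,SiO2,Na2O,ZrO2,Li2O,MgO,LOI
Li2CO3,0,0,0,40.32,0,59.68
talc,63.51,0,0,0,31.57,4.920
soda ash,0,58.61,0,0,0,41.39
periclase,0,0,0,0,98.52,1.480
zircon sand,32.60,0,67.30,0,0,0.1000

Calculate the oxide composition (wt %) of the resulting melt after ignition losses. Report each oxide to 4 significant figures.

Working values are shown rounded to 4 significant digits when written out — every computation carries exact precision at all times; each reported value is rounded just once; all derived quantities are computed in full precision (glass mass, five oxide percentages, the yield, LOI, totals) from the weighed amounts per 2226 t of glass exactly as shown in problem or answer.
Oxide-by-oxide delivered mass:
  SiO2: 1320·0.6351 + 86.90·0.3260 = 866.7 t
  Na2O: 215.1·0.5861 = 126.1 t
  ZrO2: 86.90·0.6730 = 58.48 t
  Li2O: 932.4·0.4032 = 375.9 t
  MgO: 1320·0.3157 + 387.5·0.9852 = 798.5 t
LOI: 932.4·0.5968 + 1320·0.04920 + 215.1·0.4139 + 387.5·0.01480 + 86.90·0.001000 = 716.3 t
Resulting glass, batch − LOI: 2942 − 716.3 = 2226 t (matching Σ of the oxides)
each oxide over glass, ×100, is wt %

Glass mass = 2226 t (batch 2942 − LOI 716.3).
Composition: SiO2 38.94%, Na2O 5.664%, ZrO2 2.628%, Li2O 16.89%, MgO 35.88%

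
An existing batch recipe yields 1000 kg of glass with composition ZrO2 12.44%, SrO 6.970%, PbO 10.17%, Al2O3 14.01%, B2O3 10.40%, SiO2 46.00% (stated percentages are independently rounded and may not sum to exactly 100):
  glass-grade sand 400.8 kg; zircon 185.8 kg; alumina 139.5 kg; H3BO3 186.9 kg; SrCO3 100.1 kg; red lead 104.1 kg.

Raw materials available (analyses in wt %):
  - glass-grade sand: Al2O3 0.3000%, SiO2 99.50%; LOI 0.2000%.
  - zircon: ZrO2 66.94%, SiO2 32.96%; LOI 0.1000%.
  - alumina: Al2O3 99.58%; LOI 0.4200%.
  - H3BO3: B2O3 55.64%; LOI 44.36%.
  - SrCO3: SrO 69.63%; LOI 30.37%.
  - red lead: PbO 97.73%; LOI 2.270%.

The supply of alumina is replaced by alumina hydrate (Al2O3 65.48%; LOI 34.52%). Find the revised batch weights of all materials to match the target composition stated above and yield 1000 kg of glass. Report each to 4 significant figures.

All arithmetic maintains exact precision all the way through; intermediates are displayed rounded to four significant figures within the worked lines; a single rounding yields each reported figure. The derived quantities are recomputed at exact precision (the totals, six oxide percentages, ignition loss, yield, net glass mass) using the weight values for 1000 kg of glass as they appear in the problem or the answer.
Target masses of each oxide per 1000 kg glass:
  ZrO2: 12.44% × 1000 = 124.4 kg
  SrO: 6.970% × 1000 = 69.70 kg
  PbO: 10.17% × 1000 = 101.7 kg
  Al2O3: 14.01% × 1000 = 140.1 kg
  B2O3: 10.40% × 1000 = 104.0 kg
  SiO2: 46.00% × 1000 = 460.0 kg
Checking each oxide sum given the weights on record, for the quoted basis mass (oxide sums agree with the targets modulo rounding of the values):
  ZrO2: 185.8·0.6694 = 124.4 kg (target 124.4 kg)
  SrO: 100.1·0.6963 = 69.70 kg (target 69.70 kg)
  PbO: 104.1·0.9773 = 101.7 kg (target 101.7 kg)
  Al2O3: 400.8·0.003000 + 212.1·0.6548 = 140.1 kg (target 140.1 kg)
  B2O3: 186.9·0.5564 = 104.0 kg (target 104.0 kg)
  SiO2: 400.8·0.9950 + 185.8·0.3296 = 460.0 kg (target 460.0 kg)
Glass mass check: batch Σ − ignition loss = 999.9 kg (the targets, summed, come to 999.9 kg; against the stated basis, 1000 kg — rounding explains the deltas).
Batch total: Σ batch = 1190 kg; LOI removed, Σ of batch·LOI: 189.9 kg; as yield: glass ÷ batch → 84.04%.

Revised batch per 1000 kg glass:
  glass-grade sand: 400.8 kg
  zircon: 185.8 kg
  alumina hydrate: 212.1 kg
  H3BO3: 186.9 kg
  SrCO3: 100.1 kg
  red lead: 104.1 kg
Total batch = 1190 kg; LOI loss = 189.9 kg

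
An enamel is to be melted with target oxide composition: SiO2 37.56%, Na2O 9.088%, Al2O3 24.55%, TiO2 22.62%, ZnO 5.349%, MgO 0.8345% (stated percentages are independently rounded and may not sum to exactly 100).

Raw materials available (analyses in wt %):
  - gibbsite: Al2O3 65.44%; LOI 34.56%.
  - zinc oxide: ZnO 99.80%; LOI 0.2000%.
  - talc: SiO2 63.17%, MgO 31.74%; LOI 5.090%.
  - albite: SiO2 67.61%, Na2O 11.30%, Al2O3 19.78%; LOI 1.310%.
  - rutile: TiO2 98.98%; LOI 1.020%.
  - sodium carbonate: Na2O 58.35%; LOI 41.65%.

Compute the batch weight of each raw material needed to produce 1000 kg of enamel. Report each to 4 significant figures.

Working values are shown, with 4-significant-digit rounding, in the working; all internal work maintains full float precision from start to finish. Every reported number takes just one rounding — all derived quantities, which include totals, the six compositions, net glass mass, the yield, ignition loss, are computed in exact precision, exactly as shown in problem or answer, from the batch weights on 1000 kg of glass.
Target masses of each oxide per 1000 kg enamel:
  SiO2: 37.56% × 1000 = 375.6 kg
  Na2O: 9.088% × 1000 = 90.88 kg
  Al2O3: 24.55% × 1000 = 245.5 kg
  TiO2: 22.62% × 1000 = 226.2 kg
  ZnO: 5.349% × 1000 = 53.49 kg
  MgO: 0.8345% × 1000 = 8.345 kg
A balance pass over the oxides, on the weights just shown, relative to the basis at hand (summed amounts equal target values up to rounding of the answer):
  SiO2: 26.29·0.6317 + 531.0·0.6761 = 375.6 kg (target 375.6 kg)
  Na2O: 531.0·0.1130 + 52.92·0.5835 = 90.88 kg (target 90.88 kg)
  Al2O3: 214.7·0.6544 + 531.0·0.1978 = 245.5 kg (target 245.5 kg)
  TiO2: 228.5·0.9898 = 226.2 kg (target 226.2 kg)
  ZnO: 53.60·0.9980 = 53.49 kg (target 53.49 kg)
  MgO: 26.29·0.3174 = 8.344 kg (target 8.345 kg)
Glass-mass sanity pass: net batch after ignition = 1000 kg (oxide target masses add up to 1000 kg; basis as stated: 1000 kg — differing by rounding only).
Adding the batch up: Σ batch = 1107 kg; ignition loss, Σ(batch × LOI) = 107.0 kg; yield, glass over the total, = 90.34%.

Batch per 1000 kg enamel:
  gibbsite: 214.7 kg
  zinc oxide: 53.60 kg
  talc: 26.29 kg
  albite: 531.0 kg
  rutile: 228.5 kg
  sodium carbonate: 52.92 kg
Total batch = 1107 kg; LOI loss = 107.0 kg; yield = 90.34%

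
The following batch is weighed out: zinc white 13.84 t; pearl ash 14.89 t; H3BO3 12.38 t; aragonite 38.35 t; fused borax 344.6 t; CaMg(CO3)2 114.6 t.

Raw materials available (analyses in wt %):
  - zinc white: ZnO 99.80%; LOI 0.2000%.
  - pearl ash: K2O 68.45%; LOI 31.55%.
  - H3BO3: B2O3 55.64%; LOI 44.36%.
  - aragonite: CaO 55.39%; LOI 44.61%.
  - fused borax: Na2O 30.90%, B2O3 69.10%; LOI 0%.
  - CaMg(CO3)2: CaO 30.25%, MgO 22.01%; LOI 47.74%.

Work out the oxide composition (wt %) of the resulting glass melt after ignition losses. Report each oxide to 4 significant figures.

Every computation maintains full float precision end to end; in-progress results are printed with 4-significant-figure rounding in the working; each reported value sees exactly one rounding. All derived quantities (yield, net glass mass, totals, the six compositions, ignition loss) are rebuilt using the weight values at 456.6 t of glass in full precision, as quoted within problem or answer.
Oxide masses out of the charge:
  Na2O: 344.6·0.3090 = 106.5 t
  ZnO: 13.84·0.9980 = 13.81 t
  CaO: 38.35·0.5539 + 114.6·0.3025 = 55.91 t
  K2O: 14.89·0.6845 = 10.19 t
  B2O3: 12.38·0.5564 + 344.6·0.6910 = 245.0 t
  MgO: 114.6·0.2201 = 25.22 t
LOI: 13.84·0.002000 + 14.89·0.3155 + 12.38·0.4436 + 38.35·0.4461 + 114.6·0.4774 = 82.04 t
Glass mass = batch − LOI = 538.7 − 82.04 = 456.6 t (matching Σ of the oxides)
each wt % is 100 × oxide ÷ glass

Glass mass = 456.6 t (batch 538.7 − LOI 82.04).
Composition: Na2O 23.32%, ZnO 3.025%, CaO 12.24%, K2O 2.232%, B2O3 53.66%, MgO 5.524%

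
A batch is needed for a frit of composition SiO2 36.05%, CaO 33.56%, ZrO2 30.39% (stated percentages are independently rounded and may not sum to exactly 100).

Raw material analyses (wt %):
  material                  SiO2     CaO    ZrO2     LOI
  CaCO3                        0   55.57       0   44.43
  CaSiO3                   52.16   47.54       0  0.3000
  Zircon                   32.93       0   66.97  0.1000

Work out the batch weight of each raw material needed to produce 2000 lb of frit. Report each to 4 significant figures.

The intermediate values are displayed rounded to 4 significant figures between the steps — the whole derivation runs at full float precision through the solve. A single rounding completes each reported value. All derived quantities (the three compositions, the totals, glass mass, ignition loss, yield) are rebuilt from the batch weights at 2000 lb of glass at full float precision, as given in the question or the answer.
Oxide-by-oxide targets in 2000 lb frit:
  SiO2: 36.05% × 2000 = 721.0 lb
  CaO: 33.56% × 2000 = 671.2 lb
  ZrO2: 30.39% × 2000 = 607.8 lb
Sums-versus-targets review from the weights as reported, under the basis named above (delivered sums recover each target given rounding of the digits):
  SiO2: 809.3·0.5216 + 907.6·0.3293 = 721.0 lb (target 721.0 lb)
  CaO: 515.5·0.5557 + 809.3·0.4754 = 671.2 lb (target 671.2 lb)
  ZrO2: 907.6·0.6697 = 607.8 lb (target 607.8 lb)
Glass-mass bookkeeping: batch total minus LOI = 2000 lb (oxide target masses add up to 2000 lb; the stated basis being 2000 lb — gaps are rounding artifacts).
Summing the batch: Σ batch = 2232 lb; LOI loss = Σ batch·LOI = 232.4 lb; glass ÷ batch gives a yield of 89.59%.

Batch per 2000 lb frit:
  CaCO3: 515.5 lb
  CaSiO3: 809.3 lb
  Zircon: 907.6 lb
Total batch = 2232 lb; LOI loss = 232.4 lb; yield = 89.59%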